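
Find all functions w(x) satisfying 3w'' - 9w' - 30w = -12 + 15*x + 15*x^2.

Divide through by 3: w'' - 3w' - 10w = -4 + 5*x + 5*x^2.
Characteristic equation r² - 3r - 10 = 0 factors as (r - 5)(r + 2) = 0, so r = 5, -2.
Hence w_h = C1*exp(5*x) + C2*exp(-2*x).
For the particular solution try w_p = A0 + A1*x + A2*x^2. Substituting and matching coefficients of each power of x gives A0 = 9/25, A1 = -1/5, A2 = -1/2, so w_p = 9/25 - x^2/2 - x/5.

w = 9/25 - x**2/2 - x/5 + C1*exp(5*x) + C2*exp(-2*x)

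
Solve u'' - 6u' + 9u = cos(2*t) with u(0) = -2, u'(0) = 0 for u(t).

u = -343*exp(3*t)/169 - 12*sin(2*t)/169 + 5*cos(2*t)/169 + 81*t*exp(3*t)/13

Characteristic equation r² - 6r + 9 = 0 has discriminant (-6)² - 4·(9) = 0, so r = 3 is a repeated root.
Hence u_h = (C1 + C2*t)*exp(3*t).
Try u_p = A*cos(2*t) + B*sin(2*t). Substituting and equating the coefficients of cos(2t) and sin(2t) gives A = 5/169, B = -12/169, so u_p = -12*sin(2*t)/169 + 5*cos(2*t)/169.
General solution: u = -12*sin(2*t)/169 + 5*cos(2*t)/169 + C1*exp(3*t) + C2*t*exp(3*t).
Apply the initial conditions: u(0) = 5/169 + C1 = -2 and u'(0) = -24/169 + C2 + 3*C1 = 0. Solving gives C1 = -343/169, C2 = 81/13.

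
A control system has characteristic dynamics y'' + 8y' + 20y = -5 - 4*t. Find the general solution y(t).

y = -17/100 - t/5 + C1*cos(2*t)*exp(-4*t) + C2*exp(-4*t)*sin(2*t)

Characteristic equation r² + 8r + 20 = 0 has discriminant (8)² - 4·(20) = -16 < 0, so r = -4 ± 2i.
Hence y_h = C1*cos(2*t)*exp(-4*t) + C2*exp(-4*t)*sin(2*t).
For the particular solution try y_p = A0 + A1*t. Substituting and matching coefficients of each power of t gives A0 = -17/100, A1 = -1/5, so y_p = -17/100 - t/5.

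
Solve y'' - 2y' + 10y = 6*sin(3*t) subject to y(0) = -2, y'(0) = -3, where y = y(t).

Characteristic equation r² - 2r + 10 = 0 has discriminant (-2)² - 4·(10) = -36 < 0, so r = 1 ± 3i.
Hence y_h = C1*cos(3*t)*exp(t) + C2*exp(t)*sin(3*t).
Try y_p = A*cos(3*t) + B*sin(3*t). Substituting and equating the coefficients of cos(3t) and sin(3t) gives A = 36/37, B = 6/37, so y_p = 6*sin(3*t)/37 + 36*cos(3*t)/37.
General solution: y = 6*sin(3*t)/37 + 36*cos(3*t)/37 + C1*cos(3*t)*exp(t) + C2*exp(t)*sin(3*t).
Apply the initial conditions: y(0) = 36/37 + C1 = -2 and y'(0) = 18/37 + C1 + 3*C2 = -3. Solving gives C1 = -110/37, C2 = -19/111.

y = 6*sin(3*t)/37 + 36*cos(3*t)/37 - 110*cos(3*t)*exp(t)/37 - 19*exp(t)*sin(3*t)/111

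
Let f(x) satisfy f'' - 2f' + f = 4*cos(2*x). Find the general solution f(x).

f = -16*sin(2*x)/25 - 12*cos(2*x)/25 + C1*exp(x) + C2*x*exp(x)

Characteristic equation r² - 2r + 1 = 0 has discriminant (-2)² - 4·(1) = 0, so r = 1 is a repeated root.
Hence f_h = (C1 + C2*x)*exp(x).
Try f_p = A*cos(2*x) + B*sin(2*x). Substituting and equating the coefficients of cos(2x) and sin(2x) gives A = -12/25, B = -16/25, so f_p = -16*sin(2*x)/25 - 12*cos(2*x)/25.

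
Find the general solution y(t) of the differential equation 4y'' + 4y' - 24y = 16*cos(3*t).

Divide through by 4: y'' + y' - 6y = 4*cos(3*t).
Characteristic equation r² + r - 6 = 0 factors as (r + 3)(r - 2) = 0, so r = -3, 2.
Hence y_h = C1*exp(-3*t) + C2*exp(2*t).
Try y_p = A*cos(3*t) + B*sin(3*t). Substituting and equating the coefficients of cos(3t) and sin(3t) gives A = -10/39, B = 2/39, so y_p = -10*cos(3*t)/39 + 2*sin(3*t)/39.

y = -10*cos(3*t)/39 + 2*sin(3*t)/39 + C1*exp(-3*t) + C2*exp(2*t)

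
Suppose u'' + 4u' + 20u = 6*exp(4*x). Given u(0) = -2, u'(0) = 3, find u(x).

u = 3*exp(4*x)/26 - 55*cos(4*x)*exp(-2*x)/26 - 11*exp(-2*x)*sin(4*x)/26

Characteristic equation r² + 4r + 20 = 0 has discriminant (4)² - 4·(20) = -64 < 0, so r = -2 ± 4i.
Hence u_h = C1*cos(4*x)*exp(-2*x) + C2*exp(-2*x)*sin(4*x).
Try u_p = A*exp(4*x). Substituting into the equation and dividing by exp(4*x) gives A = 3/26, so u_p = 3*exp(4*x)/26.
General solution: u = 3*exp(4*x)/26 + C1*cos(4*x)*exp(-2*x) + C2*exp(-2*x)*sin(4*x).
Apply the initial conditions: u(0) = 3/26 + C1 = -2 and u'(0) = 6/13 - 2*C1 + 4*C2 = 3. Solving gives C1 = -55/26, C2 = -11/26.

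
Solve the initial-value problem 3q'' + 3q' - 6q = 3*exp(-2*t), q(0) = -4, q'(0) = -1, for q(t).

Divide through by 3: q'' + q' - 2q = exp(-2*t).
Characteristic equation r² + r - 2 = 0 factors as (r + 2)(r - 1) = 0, so r = -2, 1.
Hence q_h = C1*exp(-2*t) + C2*exp(t).
Since exp(-2*t) solves the homogeneous equation (r = -2 is a root of multiplicity 1), multiply the trial by t. Try q_p = A*t*exp(-2*t). Substituting into the equation and dividing by exp(-2*t) gives A = -1/3, so q_p = -t*exp(-2*t)/3.
General solution: q = C1*exp(-2*t) + C2*exp(t) - t*exp(-2*t)/3.
Apply the initial conditions: q(0) = C1 + C2 = -4 and q'(0) = -1/3 + C2 - 2*C1 = -1. Solving gives C1 = -10/9, C2 = -26/9.

q = -26*exp(t)/9 - 10*exp(-2*t)/9 - t*exp(-2*t)/3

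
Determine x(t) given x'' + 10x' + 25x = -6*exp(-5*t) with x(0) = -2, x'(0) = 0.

Characteristic equation r² + 10r + 25 = 0 has discriminant (10)² - 4·(25) = 0, so r = -5 is a repeated root.
Hence x_h = (C1 + C2*t)*exp(-5*t).
Since exp(-5*t) solves the homogeneous equation (r = -5 is a root of multiplicity 2), multiply the trial by t^2. Try x_p = A*t^2*exp(-5*t). Substituting into the equation and dividing by exp(-5*t) gives A = -3, so x_p = -3*t^2*exp(-5*t).
General solution: x = C1*exp(-5*t) - 3*t^2*exp(-5*t) + C2*t*exp(-5*t).
Apply the initial conditions: x(0) = C1 = -2 and x'(0) = C2 - 5*C1 = 0. Solving gives C1 = -2, C2 = -10.

x = -2*exp(-5*t) - 10*t*exp(-5*t) - 3*t**2*exp(-5*t)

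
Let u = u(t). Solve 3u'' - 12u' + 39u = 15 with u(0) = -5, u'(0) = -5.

Divide through by 3: u'' - 4u' + 13u = 5.
Characteristic equation r² - 4r + 13 = 0 has discriminant (-4)² - 4·(13) = -36 < 0, so r = 2 ± 3i.
Hence u_h = C1*cos(3*t)*exp(2*t) + C2*exp(2*t)*sin(3*t).
For the particular solution try u_p = A0. Substituting and matching coefficients of each power of t gives A0 = 5/13, so u_p = 5/13.
General solution: u = 5/13 + C1*cos(3*t)*exp(2*t) + C2*exp(2*t)*sin(3*t).
Apply the initial conditions: u(0) = 5/13 + C1 = -5 and u'(0) = 2*C1 + 3*C2 = -5. Solving gives C1 = -70/13, C2 = 25/13.

u = 5/13 - 70*cos(3*t)*exp(2*t)/13 + 25*exp(2*t)*sin(3*t)/13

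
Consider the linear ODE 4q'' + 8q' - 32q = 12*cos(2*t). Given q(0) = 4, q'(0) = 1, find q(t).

Divide through by 4: q'' + 2q' - 8q = 3*cos(2*t).
Characteristic equation r² + 2r - 8 = 0 factors as (r + 4)(r - 2) = 0, so r = -4, 2.
Hence q_h = C1*exp(-4*t) + C2*exp(2*t).
Try q_p = A*cos(2*t) + B*sin(2*t). Substituting and equating the coefficients of cos(2t) and sin(2t) gives A = -9/40, B = 3/40, so q_p = -9*cos(2*t)/40 + 3*sin(2*t)/40.
General solution: q = -9*cos(2*t)/40 + 3*sin(2*t)/40 + C1*exp(-4*t) + C2*exp(2*t).
Apply the initial conditions: q(0) = -9/40 + C1 + C2 = 4 and q'(0) = 3/20 - 4*C1 + 2*C2 = 1. Solving gives C1 = 19/15, C2 = 71/24.

q = -9*cos(2*t)/40 + 3*sin(2*t)/40 + 19*exp(-4*t)/15 + 71*exp(2*t)/24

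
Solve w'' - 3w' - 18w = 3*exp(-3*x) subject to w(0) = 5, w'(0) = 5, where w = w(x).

w = 61*exp(6*x)/27 + 74*exp(-3*x)/27 - x*exp(-3*x)/3

Characteristic equation r² - 3r - 18 = 0 factors as (r + 3)(r - 6) = 0, so r = -3, 6.
Hence w_h = C1*exp(-3*x) + C2*exp(6*x).
Since exp(-3*x) solves the homogeneous equation (r = -3 is a root of multiplicity 1), multiply the trial by x. Try w_p = A*x*exp(-3*x). Substituting into the equation and dividing by exp(-3*x) gives A = -1/3, so w_p = -x*exp(-3*x)/3.
General solution: w = C1*exp(-3*x) + C2*exp(6*x) - x*exp(-3*x)/3.
Apply the initial conditions: w(0) = C1 + C2 = 5 and w'(0) = -1/3 - 3*C1 + 6*C2 = 5. Solving gives C1 = 74/27, C2 = 61/27.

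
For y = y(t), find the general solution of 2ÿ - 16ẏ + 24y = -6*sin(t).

y = -33*sin(t)/185 - 24*cos(t)/185 + C1*exp(2*t) + C2*exp(6*t)

Divide through by 2: y'' - 8y' + 12y = -3*sin(t).
Characteristic equation r² - 8r + 12 = 0 factors as (r - 2)(r - 6) = 0, so r = 2, 6.
Hence y_h = C1*exp(2*t) + C2*exp(6*t).
Try y_p = A*cos(t) + B*sin(t). Substituting and equating the coefficients of cos(t) and sin(t) gives A = -24/185, B = -33/185, so y_p = -33*sin(t)/185 - 24*cos(t)/185.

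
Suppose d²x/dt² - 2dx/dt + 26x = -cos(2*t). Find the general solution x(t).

x = -11*cos(2*t)/250 + sin(2*t)/125 + C1*cos(5*t)*exp(t) + C2*exp(t)*sin(5*t)

Characteristic equation r² - 2r + 26 = 0 has discriminant (-2)² - 4·(26) = -100 < 0, so r = 1 ± 5i.
Hence x_h = C1*cos(5*t)*exp(t) + C2*exp(t)*sin(5*t).
Try x_p = A*cos(2*t) + B*sin(2*t). Substituting and equating the coefficients of cos(2t) and sin(2t) gives A = -11/250, B = 1/125, so x_p = -11*cos(2*t)/250 + sin(2*t)/125.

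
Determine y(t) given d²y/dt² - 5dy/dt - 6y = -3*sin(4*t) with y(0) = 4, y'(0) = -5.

y = -16*exp(6*t)/91 - 15*cos(4*t)/221 + 33*sin(4*t)/442 + 505*exp(-t)/119

Characteristic equation r² - 5r - 6 = 0 factors as (r + 1)(r - 6) = 0, so r = -1, 6.
Hence y_h = C1*exp(-t) + C2*exp(6*t).
Try y_p = A*cos(4*t) + B*sin(4*t). Substituting and equating the coefficients of cos(4t) and sin(4t) gives A = -15/221, B = 33/442, so y_p = -15*cos(4*t)/221 + 33*sin(4*t)/442.
General solution: y = -15*cos(4*t)/221 + 33*sin(4*t)/442 + C1*exp(-t) + C2*exp(6*t).
Apply the initial conditions: y(0) = -15/221 + C1 + C2 = 4 and y'(0) = 66/221 - C1 + 6*C2 = -5. Solving gives C1 = 505/119, C2 = -16/91.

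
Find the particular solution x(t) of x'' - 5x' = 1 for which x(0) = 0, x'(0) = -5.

Characteristic equation r² - 5r = 0 factors as (r - 5)r = 0, so r = 5, 0.
Hence x_h = C1*exp(5*t) + C2.
Since 1 solves the homogeneous equation (r = 0 is a root of multiplicity 1), multiply the trial by t. Try x_p = A*t. Substituting into the equation and dividing by 1 gives A = -1/5, so x_p = -t/5.
General solution: x = C2 - t/5 + C1*exp(5*t).
Apply the initial conditions: x(0) = C1 + C2 = 0 and x'(0) = -1/5 + 5*C1 = -5. Solving gives C1 = -24/25, C2 = 24/25.

x = 24/25 - 24*exp(5*t)/25 - t/5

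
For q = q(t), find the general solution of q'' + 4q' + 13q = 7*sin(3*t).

Characteristic equation r² + 4r + 13 = 0 has discriminant (4)² - 4·(13) = -36 < 0, so r = -2 ± 3i.
Hence q_h = C1*cos(3*t)*exp(-2*t) + C2*exp(-2*t)*sin(3*t).
Try q_p = A*cos(3*t) + B*sin(3*t). Substituting and equating the coefficients of cos(3t) and sin(3t) gives A = -21/40, B = 7/40, so q_p = -21*cos(3*t)/40 + 7*sin(3*t)/40.

q = -21*cos(3*t)/40 + 7*sin(3*t)/40 + C1*cos(3*t)*exp(-2*t) + C2*exp(-2*t)*sin(3*t)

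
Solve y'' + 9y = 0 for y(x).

y = C1*cos(3*x) + C2*sin(3*x)

Characteristic equation r² + 9 = 0 has discriminant (0)² - 4·(9) = -36 < 0, so r = ± 3i.
Hence y_h = C1*cos(3*x) + C2*sin(3*x).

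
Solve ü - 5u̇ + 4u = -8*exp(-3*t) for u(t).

u = -2*exp(-3*t)/7 + C1*exp(t) + C2*exp(4*t)

Characteristic equation r² - 5r + 4 = 0 factors as (r - 1)(r - 4) = 0, so r = 1, 4.
Hence u_h = C1*exp(t) + C2*exp(4*t).
Try u_p = A*exp(-3*t). Substituting into the equation and dividing by exp(-3*t) gives A = -2/7, so u_p = -2*exp(-3*t)/7.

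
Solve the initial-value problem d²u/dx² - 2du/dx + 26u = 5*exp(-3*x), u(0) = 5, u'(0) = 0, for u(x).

u = 5*exp(-3*x)/41 - 37*exp(x)*sin(5*x)/41 + 200*cos(5*x)*exp(x)/41

Characteristic equation r² - 2r + 26 = 0 has discriminant (-2)² - 4·(26) = -100 < 0, so r = 1 ± 5i.
Hence u_h = C1*cos(5*x)*exp(x) + C2*exp(x)*sin(5*x).
Try u_p = A*exp(-3*x). Substituting into the equation and dividing by exp(-3*x) gives A = 5/41, so u_p = 5*exp(-3*x)/41.
General solution: u = 5*exp(-3*x)/41 + C1*cos(5*x)*exp(x) + C2*exp(x)*sin(5*x).
Apply the initial conditions: u(0) = 5/41 + C1 = 5 and u'(0) = -15/41 + C1 + 5*C2 = 0. Solving gives C1 = 200/41, C2 = -37/41.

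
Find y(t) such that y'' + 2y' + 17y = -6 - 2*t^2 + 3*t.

y = -1784/4913 - 2*t**2/17 + 59*t/289 + C1*cos(4*t)*exp(-t) + C2*exp(-t)*sin(4*t)

Characteristic equation r² + 2r + 17 = 0 has discriminant (2)² - 4·(17) = -64 < 0, so r = -1 ± 4i.
Hence y_h = C1*cos(4*t)*exp(-t) + C2*exp(-t)*sin(4*t).
For the particular solution try y_p = A0 + A1*t + A2*t^2. Substituting and matching coefficients of each power of t gives A0 = -1784/4913, A1 = 59/289, A2 = -2/17, so y_p = -1784/4913 - 2*t^2/17 + 59*t/289.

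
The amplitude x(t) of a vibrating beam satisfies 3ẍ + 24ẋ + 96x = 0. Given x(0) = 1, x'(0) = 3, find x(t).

Divide through by 3: x'' + 8x' + 32x = 0.
Characteristic equation r² + 8r + 32 = 0 has discriminant (8)² - 4·(32) = -64 < 0, so r = -4 ± 4i.
Hence x_h = C1*cos(4*t)*exp(-4*t) + C2*exp(-4*t)*sin(4*t).
Apply the initial conditions: x(0) = C1 = 1 and x'(0) = -4*C1 + 4*C2 = 3. Solving gives C1 = 1, C2 = 7/4.

x = cos(4*t)*exp(-4*t) + 7*exp(-4*t)*sin(4*t)/4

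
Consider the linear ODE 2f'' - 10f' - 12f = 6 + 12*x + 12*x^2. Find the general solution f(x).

f = -25/18 - x**2 + 2*x/3 + C1*exp(-x) + C2*exp(6*x)

Divide through by 2: f'' - 5f' - 6f = 3 + 6*x + 6*x^2.
Characteristic equation r² - 5r - 6 = 0 factors as (r + 1)(r - 6) = 0, so r = -1, 6.
Hence f_h = C1*exp(-x) + C2*exp(6*x).
For the particular solution try f_p = A0 + A1*x + A2*x^2. Substituting and matching coefficients of each power of x gives A0 = -25/18, A1 = 2/3, A2 = -1, so f_p = -25/18 - x^2 + 2*x/3.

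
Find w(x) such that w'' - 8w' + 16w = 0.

w = C1*exp(4*x) + C2*x*exp(4*x)

Characteristic equation r² - 8r + 16 = 0 has discriminant (-8)² - 4·(16) = 0, so r = 4 is a repeated root.
Hence w_h = (C1 + C2*x)*exp(4*x).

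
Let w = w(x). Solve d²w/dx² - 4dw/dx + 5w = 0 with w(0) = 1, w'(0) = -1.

Characteristic equation r² - 4r + 5 = 0 has discriminant (-4)² - 4·(5) = -4 < 0, so r = 2 ± i.
Hence w_h = C1*cos(x)*exp(2*x) + C2*exp(2*x)*sin(x).
Apply the initial conditions: w(0) = C1 = 1 and w'(0) = C2 + 2*C1 = -1. Solving gives C1 = 1, C2 = -3.

w = cos(x)*exp(2*x) - 3*exp(2*x)*sin(x)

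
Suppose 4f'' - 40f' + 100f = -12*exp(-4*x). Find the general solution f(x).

Divide through by 4: f'' - 10f' + 25f = -3*exp(-4*x).
Characteristic equation r² - 10r + 25 = 0 has discriminant (-10)² - 4·(25) = 0, so r = 5 is a repeated root.
Hence f_h = (C1 + C2*x)*exp(5*x).
Try f_p = A*exp(-4*x). Substituting into the equation and dividing by exp(-4*x) gives A = -1/27, so f_p = -exp(-4*x)/27.

f = -exp(-4*x)/27 + C1*exp(5*x) + C2*x*exp(5*x)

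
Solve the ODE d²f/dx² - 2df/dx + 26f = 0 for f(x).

f = C1*cos(5*x)*exp(x) + C2*exp(x)*sin(5*x)

Characteristic equation r² - 2r + 26 = 0 has discriminant (-2)² - 4·(26) = -100 < 0, so r = 1 ± 5i.
Hence f_h = C1*cos(5*x)*exp(x) + C2*exp(x)*sin(5*x).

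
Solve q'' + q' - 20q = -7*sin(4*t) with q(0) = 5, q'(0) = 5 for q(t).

q = 7*cos(4*t)/328 + 63*sin(4*t)/328 + 233*exp(4*t)/72 + 643*exp(-5*t)/369

Characteristic equation r² + r - 20 = 0 factors as (r + 5)(r - 4) = 0, so r = -5, 4.
Hence q_h = C1*exp(-5*t) + C2*exp(4*t).
Try q_p = A*cos(4*t) + B*sin(4*t). Substituting and equating the coefficients of cos(4t) and sin(4t) gives A = 7/328, B = 63/328, so q_p = 7*cos(4*t)/328 + 63*sin(4*t)/328.
General solution: q = 7*cos(4*t)/328 + 63*sin(4*t)/328 + C1*exp(-5*t) + C2*exp(4*t).
Apply the initial conditions: q(0) = 7/328 + C1 + C2 = 5 and q'(0) = 63/82 - 5*C1 + 4*C2 = 5. Solving gives C1 = 643/369, C2 = 233/72.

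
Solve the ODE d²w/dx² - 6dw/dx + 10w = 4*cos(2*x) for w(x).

w = -4*sin(2*x)/15 + 2*cos(2*x)/15 + C1*cos(x)*exp(3*x) + C2*exp(3*x)*sin(x)

Characteristic equation r² - 6r + 10 = 0 has discriminant (-6)² - 4·(10) = -4 < 0, so r = 3 ± i.
Hence w_h = C1*cos(x)*exp(3*x) + C2*exp(3*x)*sin(x).
Try w_p = A*cos(2*x) + B*sin(2*x). Substituting and equating the coefficients of cos(2x) and sin(2x) gives A = 2/15, B = -4/15, so w_p = -4*sin(2*x)/15 + 2*cos(2*x)/15.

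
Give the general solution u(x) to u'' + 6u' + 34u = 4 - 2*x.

Characteristic equation r² + 6r + 34 = 0 has discriminant (6)² - 4·(34) = -100 < 0, so r = -3 ± 5i.
Hence u_h = C1*cos(5*x)*exp(-3*x) + C2*exp(-3*x)*sin(5*x).
For the particular solution try u_p = A0 + A1*x. Substituting and matching coefficients of each power of x gives A0 = 37/289, A1 = -1/17, so u_p = 37/289 - x/17.

u = 37/289 - x/17 + C1*cos(5*x)*exp(-3*x) + C2*exp(-3*x)*sin(5*x)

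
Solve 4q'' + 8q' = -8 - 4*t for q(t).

Divide through by 4: q'' + 2q' = -2 - t.
Characteristic equation r² + 2r = 0 factors as (r + 2)r = 0, so r = -2, 0.
Hence q_h = C1*exp(-2*t) + C2.
Since 0 is a characteristic root (multiplicity 1), multiply the polynomial trial by t: try q_p = t*(A0 + A1*t). Substituting and matching coefficients of each power of t gives A0 = -3/4, A1 = -1/4, so q_p = -3*t/4 - t^2/4.

q = C2 - 3*t/4 - t**2/4 + C1*exp(-2*t)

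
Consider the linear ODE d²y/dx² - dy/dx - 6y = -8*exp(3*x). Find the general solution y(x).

Characteristic equation r² - r - 6 = 0 factors as (r - 3)(r + 2) = 0, so r = 3, -2.
Hence y_h = C1*exp(3*x) + C2*exp(-2*x).
Since exp(3*x) solves the homogeneous equation (r = 3 is a root of multiplicity 1), multiply the trial by x. Try y_p = A*x*exp(3*x). Substituting into the equation and dividing by exp(3*x) gives A = -8/5, so y_p = -8*x*exp(3*x)/5.

y = C1*exp(3*x) + C2*exp(-2*x) - 8*x*exp(3*x)/5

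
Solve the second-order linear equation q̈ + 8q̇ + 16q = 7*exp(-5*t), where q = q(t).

Characteristic equation r² + 8r + 16 = 0 has discriminant (8)² - 4·(16) = 0, so r = -4 is a repeated root.
Hence q_h = (C1 + C2*t)*exp(-4*t).
Try q_p = A*exp(-5*t). Substituting into the equation and dividing by exp(-5*t) gives A = 7, so q_p = 7*exp(-5*t).

q = 7*exp(-5*t) + C1*exp(-4*t) + C2*t*exp(-4*t)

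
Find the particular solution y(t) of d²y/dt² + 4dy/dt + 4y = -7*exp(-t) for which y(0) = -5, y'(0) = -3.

y = -7*exp(-t) + 2*exp(-2*t) - 6*t*exp(-2*t)

Characteristic equation r² + 4r + 4 = 0 has discriminant (4)² - 4·(4) = 0, so r = -2 is a repeated root.
Hence y_h = (C1 + C2*t)*exp(-2*t).
Try y_p = A*exp(-t). Substituting into the equation and dividing by exp(-t) gives A = -7, so y_p = -7*exp(-t).
General solution: y = -7*exp(-t) + C1*exp(-2*t) + C2*t*exp(-2*t).
Apply the initial conditions: y(0) = -7 + C1 = -5 and y'(0) = 7 + C2 - 2*C1 = -3. Solving gives C1 = 2, C2 = -6.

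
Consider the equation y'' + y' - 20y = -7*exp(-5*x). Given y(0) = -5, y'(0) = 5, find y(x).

Characteristic equation r² + r - 20 = 0 factors as (r + 5)(r - 4) = 0, so r = -5, 4.
Hence y_h = C1*exp(-5*x) + C2*exp(4*x).
Since exp(-5*x) solves the homogeneous equation (r = -5 is a root of multiplicity 1), multiply the trial by x. Try y_p = A*x*exp(-5*x). Substituting into the equation and dividing by exp(-5*x) gives A = 7/9, so y_p = 7*x*exp(-5*x)/9.
General solution: y = C1*exp(-5*x) + C2*exp(4*x) + 7*x*exp(-5*x)/9.
Apply the initial conditions: y(0) = C1 + C2 = -5 and y'(0) = 7/9 - 5*C1 + 4*C2 = 5. Solving gives C1 = -218/81, C2 = -187/81.

y = -218*exp(-5*x)/81 - 187*exp(4*x)/81 + 7*x*exp(-5*x)/9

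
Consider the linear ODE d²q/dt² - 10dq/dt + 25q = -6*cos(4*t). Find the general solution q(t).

q = -54*cos(4*t)/1681 + 240*sin(4*t)/1681 + C1*exp(5*t) + C2*t*exp(5*t)

Characteristic equation r² - 10r + 25 = 0 has discriminant (-10)² - 4·(25) = 0, so r = 5 is a repeated root.
Hence q_h = (C1 + C2*t)*exp(5*t).
Try q_p = A*cos(4*t) + B*sin(4*t). Substituting and equating the coefficients of cos(4t) and sin(4t) gives A = -54/1681, B = 240/1681, so q_p = -54*cos(4*t)/1681 + 240*sin(4*t)/1681.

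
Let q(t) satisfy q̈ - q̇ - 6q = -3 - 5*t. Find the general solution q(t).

Characteristic equation r² - r - 6 = 0 factors as (r - 3)(r + 2) = 0, so r = 3, -2.
Hence q_h = C1*exp(3*t) + C2*exp(-2*t).
For the particular solution try q_p = A0 + A1*t. Substituting and matching coefficients of each power of t gives A0 = 13/36, A1 = 5/6, so q_p = 13/36 + 5*t/6.

q = 13/36 + 5*t/6 + C1*exp(3*t) + C2*exp(-2*t)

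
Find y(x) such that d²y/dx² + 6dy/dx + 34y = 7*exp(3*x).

Characteristic equation r² + 6r + 34 = 0 has discriminant (6)² - 4·(34) = -100 < 0, so r = -3 ± 5i.
Hence y_h = C1*cos(5*x)*exp(-3*x) + C2*exp(-3*x)*sin(5*x).
Try y_p = A*exp(3*x). Substituting into the equation and dividing by exp(3*x) gives A = 7/61, so y_p = 7*exp(3*x)/61.

y = 7*exp(3*x)/61 + C1*cos(5*x)*exp(-3*x) + C2*exp(-3*x)*sin(5*x)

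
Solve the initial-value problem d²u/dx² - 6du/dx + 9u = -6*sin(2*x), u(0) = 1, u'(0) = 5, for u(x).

u = -72*cos(2*x)/169 - 30*sin(2*x)/169 + 241*exp(3*x)/169 + 14*x*exp(3*x)/13

Characteristic equation r² - 6r + 9 = 0 has discriminant (-6)² - 4·(9) = 0, so r = 3 is a repeated root.
Hence u_h = (C1 + C2*x)*exp(3*x).
Try u_p = A*cos(2*x) + B*sin(2*x). Substituting and equating the coefficients of cos(2x) and sin(2x) gives A = -72/169, B = -30/169, so u_p = -72*cos(2*x)/169 - 30*sin(2*x)/169.
General solution: u = -72*cos(2*x)/169 - 30*sin(2*x)/169 + C1*exp(3*x) + C2*x*exp(3*x).
Apply the initial conditions: u(0) = -72/169 + C1 = 1 and u'(0) = -60/169 + C2 + 3*C1 = 5. Solving gives C1 = 241/169, C2 = 14/13.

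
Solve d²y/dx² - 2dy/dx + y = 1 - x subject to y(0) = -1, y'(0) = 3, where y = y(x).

Characteristic equation r² - 2r + 1 = 0 has discriminant (-2)² - 4·(1) = 0, so r = 1 is a repeated root.
Hence y_h = (C1 + C2*x)*exp(x).
For the particular solution try y_p = A0 + A1*x. Substituting and matching coefficients of each power of x gives A0 = -1, A1 = -1, so y_p = -1 - x.
General solution: y = -1 - x + C1*exp(x) + C2*x*exp(x).
Apply the initial conditions: y(0) = -1 + C1 = -1 and y'(0) = -1 + C1 + C2 = 3. Solving gives C1 = 0, C2 = 4.

y = -1 - x + 4*x*exp(x)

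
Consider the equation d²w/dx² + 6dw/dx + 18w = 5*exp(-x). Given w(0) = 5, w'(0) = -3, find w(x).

Characteristic equation r² + 6r + 18 = 0 has discriminant (6)² - 4·(18) = -36 < 0, so r = -3 ± 3i.
Hence w_h = C1*cos(3*x)*exp(-3*x) + C2*exp(-3*x)*sin(3*x).
Try w_p = A*exp(-x). Substituting into the equation and dividing by exp(-x) gives A = 5/13, so w_p = 5*exp(-x)/13.
General solution: w = 5*exp(-x)/13 + C1*cos(3*x)*exp(-3*x) + C2*exp(-3*x)*sin(3*x).
Apply the initial conditions: w(0) = 5/13 + C1 = 5 and w'(0) = -5/13 - 3*C1 + 3*C2 = -3. Solving gives C1 = 60/13, C2 = 146/39.

w = 5*exp(-x)/13 + 60*cos(3*x)*exp(-3*x)/13 + 146*exp(-3*x)*sin(3*x)/39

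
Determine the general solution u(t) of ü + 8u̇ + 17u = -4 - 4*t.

Characteristic equation r² + 8r + 17 = 0 has discriminant (8)² - 4·(17) = -4 < 0, so r = -4 ± i.
Hence u_h = C1*cos(t)*exp(-4*t) + C2*exp(-4*t)*sin(t).
For the particular solution try u_p = A0 + A1*t. Substituting and matching coefficients of each power of t gives A0 = -36/289, A1 = -4/17, so u_p = -36/289 - 4*t/17.

u = -36/289 - 4*t/17 + C1*cos(t)*exp(-4*t) + C2*exp(-4*t)*sin(t)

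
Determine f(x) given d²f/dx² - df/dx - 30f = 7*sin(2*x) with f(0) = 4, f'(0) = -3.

Characteristic equation r² - r - 30 = 0 factors as (r - 6)(r + 5) = 0, so r = 6, -5.
Hence f_h = C1*exp(6*x) + C2*exp(-5*x).
Try f_p = A*cos(2*x) + B*sin(2*x). Substituting and equating the coefficients of cos(2x) and sin(2x) gives A = 7/580, B = -119/580, so f_p = -119*sin(2*x)/580 + 7*cos(2*x)/580.
General solution: f = -119*sin(2*x)/580 + 7*cos(2*x)/580 + C1*exp(6*x) + C2*exp(-5*x).
Apply the initial conditions: f(0) = 7/580 + C1 + C2 = 4 and f'(0) = -119/290 - 5*C2 + 6*C1 = -3. Solving gives C1 = 347/220, C2 = 769/319.

f = -119*sin(2*x)/580 + 7*cos(2*x)/580 + 347*exp(6*x)/220 + 769*exp(-5*x)/319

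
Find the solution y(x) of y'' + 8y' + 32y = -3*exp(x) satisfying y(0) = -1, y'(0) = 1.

y = -3*exp(x)/41 - 38*cos(4*x)*exp(-4*x)/41 - 27*exp(-4*x)*sin(4*x)/41

Characteristic equation r² + 8r + 32 = 0 has discriminant (8)² - 4·(32) = -64 < 0, so r = -4 ± 4i.
Hence y_h = C1*cos(4*x)*exp(-4*x) + C2*exp(-4*x)*sin(4*x).
Try y_p = A*exp(x). Substituting into the equation and dividing by exp(x) gives A = -3/41, so y_p = -3*exp(x)/41.
General solution: y = -3*exp(x)/41 + C1*cos(4*x)*exp(-4*x) + C2*exp(-4*x)*sin(4*x).
Apply the initial conditions: y(0) = -3/41 + C1 = -1 and y'(0) = -3/41 - 4*C1 + 4*C2 = 1. Solving gives C1 = -38/41, C2 = -27/41.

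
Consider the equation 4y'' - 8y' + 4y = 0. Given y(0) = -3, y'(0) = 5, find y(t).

y = -3*exp(t) + 8*t*exp(t)

Divide through by 4: y'' - 2y' + y = 0.
Characteristic equation r² - 2r + 1 = 0 has discriminant (-2)² - 4·(1) = 0, so r = 1 is a repeated root.
Hence y_h = (C1 + C2*t)*exp(t).
Apply the initial conditions: y(0) = C1 = -3 and y'(0) = C1 + C2 = 5. Solving gives C1 = -3, C2 = 8.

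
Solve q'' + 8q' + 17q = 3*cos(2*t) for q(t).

q = 39*cos(2*t)/425 + 48*sin(2*t)/425 + C1*cos(t)*exp(-4*t) + C2*exp(-4*t)*sin(t)

Characteristic equation r² + 8r + 17 = 0 has discriminant (8)² - 4·(17) = -4 < 0, so r = -4 ± i.
Hence q_h = C1*cos(t)*exp(-4*t) + C2*exp(-4*t)*sin(t).
Try q_p = A*cos(2*t) + B*sin(2*t). Substituting and equating the coefficients of cos(2t) and sin(2t) gives A = 39/425, B = 48/425, so q_p = 39*cos(2*t)/425 + 48*sin(2*t)/425.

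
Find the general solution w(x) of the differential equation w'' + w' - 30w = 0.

Characteristic equation r² + r - 30 = 0 factors as (r - 5)(r + 6) = 0, so r = 5, -6.
Hence w_h = C1*exp(5*x) + C2*exp(-6*x).

w = C1*exp(5*x) + C2*exp(-6*x)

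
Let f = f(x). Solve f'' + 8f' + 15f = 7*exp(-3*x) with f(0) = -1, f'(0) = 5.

Characteristic equation r² + 8r + 15 = 0 factors as (r + 3)(r + 5) = 0, so r = -3, -5.
Hence f_h = C1*exp(-3*x) + C2*exp(-5*x).
Since exp(-3*x) solves the homogeneous equation (r = -3 is a root of multiplicity 1), multiply the trial by x. Try f_p = A*x*exp(-3*x). Substituting into the equation and dividing by exp(-3*x) gives A = 7/2, so f_p = 7*x*exp(-3*x)/2.
General solution: f = C1*exp(-3*x) + C2*exp(-5*x) + 7*x*exp(-3*x)/2.
Apply the initial conditions: f(0) = C1 + C2 = -1 and f'(0) = 7/2 - 5*C2 - 3*C1 = 5. Solving gives C1 = -7/4, C2 = 3/4.

f = -7*exp(-3*x)/4 + 3*exp(-5*x)/4 + 7*x*exp(-3*x)/2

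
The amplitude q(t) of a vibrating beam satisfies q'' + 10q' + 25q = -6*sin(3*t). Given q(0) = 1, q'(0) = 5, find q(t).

Characteristic equation r² + 10r + 25 = 0 has discriminant (10)² - 4·(25) = 0, so r = -5 is a repeated root.
Hence q_h = (C1 + C2*t)*exp(-5*t).
Try q_p = A*cos(3*t) + B*sin(3*t). Substituting and equating the coefficients of cos(3t) and sin(3t) gives A = 45/289, B = -24/289, so q_p = -24*sin(3*t)/289 + 45*cos(3*t)/289.
General solution: q = -24*sin(3*t)/289 + 45*cos(3*t)/289 + C1*exp(-5*t) + C2*t*exp(-5*t).
Apply the initial conditions: q(0) = 45/289 + C1 = 1 and q'(0) = -72/289 + C2 - 5*C1 = 5. Solving gives C1 = 244/289, C2 = 161/17.

q = -24*sin(3*t)/289 + 45*cos(3*t)/289 + 244*exp(-5*t)/289 + 161*t*exp(-5*t)/17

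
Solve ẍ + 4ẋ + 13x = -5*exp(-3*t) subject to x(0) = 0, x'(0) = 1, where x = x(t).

x = -exp(-3*t)/2 + cos(3*t)*exp(-2*t)/2 + exp(-2*t)*sin(3*t)/6

Characteristic equation r² + 4r + 13 = 0 has discriminant (4)² - 4·(13) = -36 < 0, so r = -2 ± 3i.
Hence x_h = C1*cos(3*t)*exp(-2*t) + C2*exp(-2*t)*sin(3*t).
Try x_p = A*exp(-3*t). Substituting into the equation and dividing by exp(-3*t) gives A = -1/2, so x_p = -exp(-3*t)/2.
General solution: x = -exp(-3*t)/2 + C1*cos(3*t)*exp(-2*t) + C2*exp(-2*t)*sin(3*t).
Apply the initial conditions: x(0) = -1/2 + C1 = 0 and x'(0) = 3/2 - 2*C1 + 3*C2 = 1. Solving gives C1 = 1/2, C2 = 1/6.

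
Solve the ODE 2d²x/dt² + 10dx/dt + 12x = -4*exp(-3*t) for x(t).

Divide through by 2: x'' + 5x' + 6x = -2*exp(-3*t).
Characteristic equation r² + 5r + 6 = 0 factors as (r + 2)(r + 3) = 0, so r = -2, -3.
Hence x_h = C1*exp(-2*t) + C2*exp(-3*t).
Since exp(-3*t) solves the homogeneous equation (r = -3 is a root of multiplicity 1), multiply the trial by t. Try x_p = A*t*exp(-3*t). Substituting into the equation and dividing by exp(-3*t) gives A = 2, so x_p = 2*t*exp(-3*t).

x = C1*exp(-2*t) + C2*exp(-3*t) + 2*t*exp(-3*t)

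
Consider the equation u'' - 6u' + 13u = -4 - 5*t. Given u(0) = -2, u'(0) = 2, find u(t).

u = -82/169 - 5*t/13 - 256*cos(2*t)*exp(3*t)/169 + 1171*exp(3*t)*sin(2*t)/338

Characteristic equation r² - 6r + 13 = 0 has discriminant (-6)² - 4·(13) = -16 < 0, so r = 3 ± 2i.
Hence u_h = C1*cos(2*t)*exp(3*t) + C2*exp(3*t)*sin(2*t).
For the particular solution try u_p = A0 + A1*t. Substituting and matching coefficients of each power of t gives A0 = -82/169, A1 = -5/13, so u_p = -82/169 - 5*t/13.
General solution: u = -82/169 - 5*t/13 + C1*cos(2*t)*exp(3*t) + C2*exp(3*t)*sin(2*t).
Apply the initial conditions: u(0) = -82/169 + C1 = -2 and u'(0) = -5/13 + 2*C2 + 3*C1 = 2. Solving gives C1 = -256/169, C2 = 1171/338.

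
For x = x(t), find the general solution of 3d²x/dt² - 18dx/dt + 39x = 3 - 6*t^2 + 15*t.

Divide through by 3: x'' - 6x' + 13x = 1 - 2*t^2 + 5*t.
Characteristic equation r² - 6r + 13 = 0 has discriminant (-6)² - 4·(13) = -16 < 0, so r = 3 ± 2i.
Hence x_h = C1*cos(2*t)*exp(3*t) + C2*exp(3*t)*sin(2*t).
For the particular solution try x_p = A0 + A1*t + A2*t^2. Substituting and matching coefficients of each power of t gives A0 = 467/2197, A1 = 41/169, A2 = -2/13, so x_p = 467/2197 - 2*t^2/13 + 41*t/169.

x = 467/2197 - 2*t**2/13 + 41*t/169 + C1*cos(2*t)*exp(3*t) + C2*exp(3*t)*sin(2*t)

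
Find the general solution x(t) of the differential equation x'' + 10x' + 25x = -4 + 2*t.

x = -24/125 + 2*t/25 + C1*exp(-5*t) + C2*t*exp(-5*t)

Characteristic equation r² + 10r + 25 = 0 has discriminant (10)² - 4·(25) = 0, so r = -5 is a repeated root.
Hence x_h = (C1 + C2*t)*exp(-5*t).
For the particular solution try x_p = A0 + A1*t. Substituting and matching coefficients of each power of t gives A0 = -24/125, A1 = 2/25, so x_p = -24/125 + 2*t/25.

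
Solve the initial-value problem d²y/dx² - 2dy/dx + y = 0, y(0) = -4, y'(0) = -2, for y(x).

y = -4*exp(x) + 2*x*exp(x)

Characteristic equation r² - 2r + 1 = 0 has discriminant (-2)² - 4·(1) = 0, so r = 1 is a repeated root.
Hence y_h = (C1 + C2*x)*exp(x).
Apply the initial conditions: y(0) = C1 = -4 and y'(0) = C1 + C2 = -2. Solving gives C1 = -4, C2 = 2.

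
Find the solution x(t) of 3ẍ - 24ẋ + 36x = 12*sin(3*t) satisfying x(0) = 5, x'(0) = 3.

x = -101*exp(6*t)/60 + 4*sin(3*t)/195 + 32*cos(3*t)/195 + 339*exp(2*t)/52

Divide through by 3: x'' - 8x' + 12x = 4*sin(3*t).
Characteristic equation r² - 8r + 12 = 0 factors as (r - 6)(r - 2) = 0, so r = 6, 2.
Hence x_h = C1*exp(6*t) + C2*exp(2*t).
Try x_p = A*cos(3*t) + B*sin(3*t). Substituting and equating the coefficients of cos(3t) and sin(3t) gives A = 32/195, B = 4/195, so x_p = 4*sin(3*t)/195 + 32*cos(3*t)/195.
General solution: x = 4*sin(3*t)/195 + 32*cos(3*t)/195 + C1*exp(6*t) + C2*exp(2*t).
Apply the initial conditions: x(0) = 32/195 + C1 + C2 = 5 and x'(0) = 4/65 + 2*C2 + 6*C1 = 3. Solving gives C1 = -101/60, C2 = 339/52.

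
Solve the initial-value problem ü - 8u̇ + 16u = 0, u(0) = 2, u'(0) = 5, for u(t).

Characteristic equation r² - 8r + 16 = 0 has discriminant (-8)² - 4·(16) = 0, so r = 4 is a repeated root.
Hence u_h = (C1 + C2*t)*exp(4*t).
Apply the initial conditions: u(0) = C1 = 2 and u'(0) = C2 + 4*C1 = 5. Solving gives C1 = 2, C2 = -3.

u = 2*exp(4*t) - 3*t*exp(4*t)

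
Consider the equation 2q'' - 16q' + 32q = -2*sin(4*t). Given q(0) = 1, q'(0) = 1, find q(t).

Divide through by 2: q'' - 8q' + 16q = -sin(4*t).
Characteristic equation r² - 8r + 16 = 0 has discriminant (-8)² - 4·(16) = 0, so r = 4 is a repeated root.
Hence q_h = (C1 + C2*t)*exp(4*t).
Try q_p = A*cos(4*t) + B*sin(4*t). Substituting and equating the coefficients of cos(4t) and sin(4t) gives A = -1/32, B = 0, so q_p = -cos(4*t)/32.
General solution: q = -cos(4*t)/32 + C1*exp(4*t) + C2*t*exp(4*t).
Apply the initial conditions: q(0) = -1/32 + C1 = 1 and q'(0) = C2 + 4*C1 = 1. Solving gives C1 = 33/32, C2 = -25/8.

q = -cos(4*t)/32 + 33*exp(4*t)/32 - 25*t*exp(4*t)/8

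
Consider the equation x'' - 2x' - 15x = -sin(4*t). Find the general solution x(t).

x = -8*cos(4*t)/1025 + 31*sin(4*t)/1025 + C1*exp(-3*t) + C2*exp(5*t)

Characteristic equation r² - 2r - 15 = 0 factors as (r + 3)(r - 5) = 0, so r = -3, 5.
Hence x_h = C1*exp(-3*t) + C2*exp(5*t).
Try x_p = A*cos(4*t) + B*sin(4*t). Substituting and equating the coefficients of cos(4t) and sin(4t) gives A = -8/1025, B = 31/1025, so x_p = -8*cos(4*t)/1025 + 31*sin(4*t)/1025.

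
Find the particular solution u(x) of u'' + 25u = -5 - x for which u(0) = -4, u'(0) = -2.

u = -1/5 - 49*sin(5*x)/125 - 19*cos(5*x)/5 - x/25

Characteristic equation r² + 25 = 0 has discriminant (0)² - 4·(25) = -100 < 0, so r = ± 5i.
Hence u_h = C1*cos(5*x) + C2*sin(5*x).
For the particular solution try u_p = A0 + A1*x. Substituting and matching coefficients of each power of x gives A0 = -1/5, A1 = -1/25, so u_p = -1/5 - x/25.
General solution: u = -1/5 - x/25 + C1*cos(5*x) + C2*sin(5*x).
Apply the initial conditions: u(0) = -1/5 + C1 = -4 and u'(0) = -1/25 + 5*C2 = -2. Solving gives C1 = -19/5, C2 = -49/125.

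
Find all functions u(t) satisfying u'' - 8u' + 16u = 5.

Characteristic equation r² - 8r + 16 = 0 has discriminant (-8)² - 4·(16) = 0, so r = 4 is a repeated root.
Hence u_h = (C1 + C2*t)*exp(4*t).
For the particular solution try u_p = A0. Substituting and matching coefficients of each power of t gives A0 = 5/16, so u_p = 5/16.

u = 5/16 + C1*exp(4*t) + C2*t*exp(4*t)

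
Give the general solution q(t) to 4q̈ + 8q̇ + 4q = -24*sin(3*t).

Divide through by 4: q'' + 2q' + q = -6*sin(3*t).
Characteristic equation r² + 2r + 1 = 0 has discriminant (2)² - 4·(1) = 0, so r = -1 is a repeated root.
Hence q_h = (C1 + C2*t)*exp(-t).
Try q_p = A*cos(3*t) + B*sin(3*t). Substituting and equating the coefficients of cos(3t) and sin(3t) gives A = 9/25, B = 12/25, so q_p = 9*cos(3*t)/25 + 12*sin(3*t)/25.

q = 9*cos(3*t)/25 + 12*sin(3*t)/25 + C1*exp(-t) + C2*t*exp(-t)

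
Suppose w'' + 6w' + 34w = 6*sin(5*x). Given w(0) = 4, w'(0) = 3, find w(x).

w = -20*cos(5*x)/109 + 6*sin(5*x)/109 + 333*exp(-3*x)*sin(5*x)/109 + 456*cos(5*x)*exp(-3*x)/109

Characteristic equation r² + 6r + 34 = 0 has discriminant (6)² - 4·(34) = -100 < 0, so r = -3 ± 5i.
Hence w_h = C1*cos(5*x)*exp(-3*x) + C2*exp(-3*x)*sin(5*x).
Try w_p = A*cos(5*x) + B*sin(5*x). Substituting and equating the coefficients of cos(5x) and sin(5x) gives A = -20/109, B = 6/109, so w_p = -20*cos(5*x)/109 + 6*sin(5*x)/109.
General solution: w = -20*cos(5*x)/109 + 6*sin(5*x)/109 + C1*cos(5*x)*exp(-3*x) + C2*exp(-3*x)*sin(5*x).
Apply the initial conditions: w(0) = -20/109 + C1 = 4 and w'(0) = 30/109 - 3*C1 + 5*C2 = 3. Solving gives C1 = 456/109, C2 = 333/109.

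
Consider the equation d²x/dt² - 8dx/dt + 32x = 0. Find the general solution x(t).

Characteristic equation r² - 8r + 32 = 0 has discriminant (-8)² - 4·(32) = -64 < 0, so r = 4 ± 4i.
Hence x_h = C1*cos(4*t)*exp(4*t) + C2*exp(4*t)*sin(4*t).

x = C1*cos(4*t)*exp(4*t) + C2*exp(4*t)*sin(4*t)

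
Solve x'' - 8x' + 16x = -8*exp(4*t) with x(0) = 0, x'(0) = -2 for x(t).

x = -4*t**2*exp(4*t) - 2*t*exp(4*t)

Characteristic equation r² - 8r + 16 = 0 has discriminant (-8)² - 4·(16) = 0, so r = 4 is a repeated root.
Hence x_h = (C1 + C2*t)*exp(4*t).
Since exp(4*t) solves the homogeneous equation (r = 4 is a root of multiplicity 2), multiply the trial by t^2. Try x_p = A*t^2*exp(4*t). Substituting into the equation and dividing by exp(4*t) gives A = -4, so x_p = -4*t^2*exp(4*t).
General solution: x = C1*exp(4*t) - 4*t^2*exp(4*t) + C2*t*exp(4*t).
Apply the initial conditions: x(0) = C1 = 0 and x'(0) = C2 + 4*C1 = -2. Solving gives C1 = 0, C2 = -2.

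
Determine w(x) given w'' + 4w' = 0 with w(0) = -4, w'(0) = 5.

Characteristic equation r² + 4r = 0 factors as (r + 4)r = 0, so r = -4, 0.
Hence w_h = C1*exp(-4*x) + C2.
Apply the initial conditions: w(0) = C1 + C2 = -4 and w'(0) = -4*C1 = 5. Solving gives C1 = -5/4, C2 = -11/4.

w = -11/4 - 5*exp(-4*x)/4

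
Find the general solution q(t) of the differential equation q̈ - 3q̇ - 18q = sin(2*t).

Characteristic equation r² - 3r - 18 = 0 factors as (r - 6)(r + 3) = 0, so r = 6, -3.
Hence q_h = C1*exp(6*t) + C2*exp(-3*t).
Try q_p = A*cos(2*t) + B*sin(2*t). Substituting and equating the coefficients of cos(2t) and sin(2t) gives A = 3/260, B = -11/260, so q_p = -11*sin(2*t)/260 + 3*cos(2*t)/260.

q = -11*sin(2*t)/260 + 3*cos(2*t)/260 + C1*exp(6*t) + C2*exp(-3*t)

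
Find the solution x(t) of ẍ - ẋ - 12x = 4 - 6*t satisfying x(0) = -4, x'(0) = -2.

x = -3/8 + t/2 - 107*exp(4*t)/56 - 12*exp(-3*t)/7

Characteristic equation r² - r - 12 = 0 factors as (r - 4)(r + 3) = 0, so r = 4, -3.
Hence x_h = C1*exp(4*t) + C2*exp(-3*t).
For the particular solution try x_p = A0 + A1*t. Substituting and matching coefficients of each power of t gives A0 = -3/8, A1 = 1/2, so x_p = -3/8 + t/2.
General solution: x = -3/8 + t/2 + C1*exp(4*t) + C2*exp(-3*t).
Apply the initial conditions: x(0) = -3/8 + C1 + C2 = -4 and x'(0) = 1/2 - 3*C2 + 4*C1 = -2. Solving gives C1 = -107/56, C2 = -12/7.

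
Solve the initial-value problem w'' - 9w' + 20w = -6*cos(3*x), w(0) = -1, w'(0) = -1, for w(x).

Characteristic equation r² - 9r + 20 = 0 factors as (r - 5)(r - 4) = 0, so r = 5, 4.
Hence w_h = C1*exp(5*x) + C2*exp(4*x).
Try w_p = A*cos(3*x) + B*sin(3*x). Substituting and equating the coefficients of cos(3x) and sin(3x) gives A = -33/425, B = 81/425, so w_p = -33*cos(3*x)/425 + 81*sin(3*x)/425.
General solution: w = -33*cos(3*x)/425 + 81*sin(3*x)/425 + C1*exp(5*x) + C2*exp(4*x).
Apply the initial conditions: w(0) = -33/425 + C1 + C2 = -1 and w'(0) = 243/425 + 4*C2 + 5*C1 = -1. Solving gives C1 = 36/17, C2 = -76/25.

w = -76*exp(4*x)/25 - 33*cos(3*x)/425 + 36*exp(5*x)/17 + 81*sin(3*x)/425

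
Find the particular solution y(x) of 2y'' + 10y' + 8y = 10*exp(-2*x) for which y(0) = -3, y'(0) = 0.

y = -7*exp(-x)/3 - 5*exp(-2*x)/2 + 11*exp(-4*x)/6

Divide through by 2: y'' + 5y' + 4y = 5*exp(-2*x).
Characteristic equation r² + 5r + 4 = 0 factors as (r + 4)(r + 1) = 0, so r = -4, -1.
Hence y_h = C1*exp(-4*x) + C2*exp(-x).
Try y_p = A*exp(-2*x). Substituting into the equation and dividing by exp(-2*x) gives A = -5/2, so y_p = -5*exp(-2*x)/2.
General solution: y = -5*exp(-2*x)/2 + C1*exp(-4*x) + C2*exp(-x).
Apply the initial conditions: y(0) = -5/2 + C1 + C2 = -3 and y'(0) = 5 - C2 - 4*C1 = 0. Solving gives C1 = 11/6, C2 = -7/3.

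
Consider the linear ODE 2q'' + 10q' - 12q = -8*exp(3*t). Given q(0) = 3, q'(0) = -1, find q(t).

q = -2*exp(3*t)/9 + 19*exp(t)/7 + 32*exp(-6*t)/63

Divide through by 2: q'' + 5q' - 6q = -4*exp(3*t).
Characteristic equation r² + 5r - 6 = 0 factors as (r + 6)(r - 1) = 0, so r = -6, 1.
Hence q_h = C1*exp(-6*t) + C2*exp(t).
Try q_p = A*exp(3*t). Substituting into the equation and dividing by exp(3*t) gives A = -2/9, so q_p = -2*exp(3*t)/9.
General solution: q = -2*exp(3*t)/9 + C1*exp(-6*t) + C2*exp(t).
Apply the initial conditions: q(0) = -2/9 + C1 + C2 = 3 and q'(0) = -2/3 + C2 - 6*C1 = -1. Solving gives C1 = 32/63, C2 = 19/7.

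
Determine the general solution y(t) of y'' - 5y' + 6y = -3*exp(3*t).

y = C1*exp(2*t) + C2*exp(3*t) - 3*t*exp(3*t)

Characteristic equation r² - 5r + 6 = 0 factors as (r - 2)(r - 3) = 0, so r = 2, 3.
Hence y_h = C1*exp(2*t) + C2*exp(3*t).
Since exp(3*t) solves the homogeneous equation (r = 3 is a root of multiplicity 1), multiply the trial by t. Try y_p = A*t*exp(3*t). Substituting into the equation and dividing by exp(3*t) gives A = -3, so y_p = -3*t*exp(3*t).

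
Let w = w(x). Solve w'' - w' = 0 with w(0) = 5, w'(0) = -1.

Characteristic equation r² - r = 0 factors as (r - 1)r = 0, so r = 1, 0.
Hence w_h = C1*exp(x) + C2.
Apply the initial conditions: w(0) = C1 + C2 = 5 and w'(0) = C1 = -1. Solving gives C1 = -1, C2 = 6.

w = 6 - exp(x)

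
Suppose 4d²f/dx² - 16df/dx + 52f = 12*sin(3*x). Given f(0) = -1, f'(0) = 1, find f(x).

Divide through by 4: f'' - 4f' + 13f = 3*sin(3*x).
Characteristic equation r² - 4r + 13 = 0 has discriminant (-4)² - 4·(13) = -36 < 0, so r = 2 ± 3i.
Hence f_h = C1*cos(3*x)*exp(2*x) + C2*exp(2*x)*sin(3*x).
Try f_p = A*cos(3*x) + B*sin(3*x). Substituting and equating the coefficients of cos(3x) and sin(3x) gives A = 9/40, B = 3/40, so f_p = 3*sin(3*x)/40 + 9*cos(3*x)/40.
General solution: f = 3*sin(3*x)/40 + 9*cos(3*x)/40 + C1*cos(3*x)*exp(2*x) + C2*exp(2*x)*sin(3*x).
Apply the initial conditions: f(0) = 9/40 + C1 = -1 and f'(0) = 9/40 + 2*C1 + 3*C2 = 1. Solving gives C1 = -49/40, C2 = 43/40.

f = 3*sin(3*x)/40 + 9*cos(3*x)/40 - 49*cos(3*x)*exp(2*x)/40 + 43*exp(2*x)*sin(3*x)/40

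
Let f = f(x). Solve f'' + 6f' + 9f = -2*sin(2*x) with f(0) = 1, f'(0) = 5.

Characteristic equation r² + 6r + 9 = 0 has discriminant (6)² - 4·(9) = 0, so r = -3 is a repeated root.
Hence f_h = (C1 + C2*x)*exp(-3*x).
Try f_p = A*cos(2*x) + B*sin(2*x). Substituting and equating the coefficients of cos(2x) and sin(2x) gives A = 24/169, B = -10/169, so f_p = -10*sin(2*x)/169 + 24*cos(2*x)/169.
General solution: f = -10*sin(2*x)/169 + 24*cos(2*x)/169 + C1*exp(-3*x) + C2*x*exp(-3*x).
Apply the initial conditions: f(0) = 24/169 + C1 = 1 and f'(0) = -20/169 + C2 - 3*C1 = 5. Solving gives C1 = 145/169, C2 = 100/13.

f = -10*sin(2*x)/169 + 24*cos(2*x)/169 + 145*exp(-3*x)/169 + 100*x*exp(-3*x)/13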